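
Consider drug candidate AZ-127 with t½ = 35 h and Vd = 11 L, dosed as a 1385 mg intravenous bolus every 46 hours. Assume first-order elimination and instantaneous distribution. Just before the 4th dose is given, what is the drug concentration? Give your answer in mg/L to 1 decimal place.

79.2 mg/L

f = (1/2)^(τ/t½) = (1/2)^(46/35) ≈ 0.4021.
C₀ = D/Vd = 1385/11 ≈ 125.909 mg/L.
Before the 4th dose, 3 doses have been given. Superposition: Cmin = C₀·(f + f² + … + f^3).
≈ 125.909 × (0.4021 + 0.1617 + 0.0650) ≈ 125.909 × 0.6288 ≈ 79.172 mg/L.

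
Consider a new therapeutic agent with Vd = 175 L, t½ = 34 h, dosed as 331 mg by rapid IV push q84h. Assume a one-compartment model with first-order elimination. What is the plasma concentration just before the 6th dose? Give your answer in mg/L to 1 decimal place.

0.4 mg/L

f = (1/2)^(τ/t½) = (1/2)^(84/34) ≈ 0.1804.
C₀ = D/Vd = 331/175 ≈ 1.891 mg/L.
Before the 6th dose, 5 doses have been given. Superposition: Cmin = C₀·(f + f² + … + f^5).
≈ 1.891 × (0.1804 + 0.0325 + 0.0059 + 0.0011 + 0.0002) ≈ 1.891 × 0.2201 ≈ 0.416 mg/L.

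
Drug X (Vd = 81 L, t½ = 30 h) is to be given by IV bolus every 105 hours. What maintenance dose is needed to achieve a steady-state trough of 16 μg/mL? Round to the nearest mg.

τ/t½ = 105/30 ≈ 3.5, so f = (1/2)^(105/30) ≈ 0.088388.
Cmin,ss = (D/Vd)·f/(1−f), so D = Cmin,ss·Vd·(1−f)/f.
D = 16 × 81 × (1−f)/f ≈ 16 × 81 × 10.31375 ≈ 13366.62 mg.

13367 mg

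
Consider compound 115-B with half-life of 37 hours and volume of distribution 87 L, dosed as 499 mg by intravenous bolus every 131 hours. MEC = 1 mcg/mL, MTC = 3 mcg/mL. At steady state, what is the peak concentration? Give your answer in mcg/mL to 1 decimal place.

6.3 mcg/mL

k = ln2/t½ = ln2/37 ≈ 0.018734 h⁻¹; fraction remaining f = e^(−kτ) = e^(−0.018734×131) ≈ 0.0859.
Accumulation ratio R = 1/(1 − f) ≈ 1/0.9141 ≈ 1.0940.
Single-dose peak C₀ = D/Vd = 499/87 ≈ 5.736 mcg/mL.
Steady-state peak Cmax,ss = C₀·R ≈ 5.736 × 1.0940 ≈ 6.275 mcg/mL.
Peak 6.3 mcg/mL vs MTC 3 mcg/mL: exceeds toxic threshold.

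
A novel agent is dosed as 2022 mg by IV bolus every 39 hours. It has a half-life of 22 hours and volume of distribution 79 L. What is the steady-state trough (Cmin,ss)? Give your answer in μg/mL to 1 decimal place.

10.6 μg/mL

Over one 39-h interval, 39/22 ≈ 1.7727 half-lives elapse, leaving f ≈ 0.2927 of each dose.
At steady state, accumulation factor R = 1/(1 − e^(−kτ)) ≈ 1.4138.
Single-dose peak C₀ = D/Vd = 2022/79 ≈ 25.595 μg/mL.
Cmax,ss = C₀/(1 − f) ≈ 25.595/0.7073 ≈ 36.187 μg/mL.
One interval later, Cmin,ss = Cmax,ss·e^(−kτ) ≈ 36.187 × 0.2927 ≈ 10.592 μg/mL.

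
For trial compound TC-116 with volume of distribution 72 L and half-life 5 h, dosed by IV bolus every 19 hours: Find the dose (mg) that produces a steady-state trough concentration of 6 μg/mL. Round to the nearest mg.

5585 mg

τ/t½ = 19/5 ≈ 3.8, so f = (1/2)^(19/5) ≈ 0.071794.
Cmin,ss = (D/Vd)·f/(1−f), so D = Cmin,ss·Vd·(1−f)/f.
D = 6 × 72 × (1−f)/f ≈ 6 × 72 × 12.92874 ≈ 5585.22 mg.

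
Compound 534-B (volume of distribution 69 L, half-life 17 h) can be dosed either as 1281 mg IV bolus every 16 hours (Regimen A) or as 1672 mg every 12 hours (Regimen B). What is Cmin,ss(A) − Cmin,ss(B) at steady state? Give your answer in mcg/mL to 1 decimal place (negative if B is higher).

Regimen A: f = (1/2)^(16/17) ≈ 0.5208; Cmin,ss = (1281/69)·f/(1−f) ≈ 20.177 mcg/mL.
Regimen B: f = (1/2)^(12/17) ≈ 0.6131; Cmin,ss = (1672/69)·f/(1−f) ≈ 38.399 mcg/mL.
Difference ≈ 20.177 − 38.399 ≈ -18.222 mcg/mL.

-18.2 mcg/mL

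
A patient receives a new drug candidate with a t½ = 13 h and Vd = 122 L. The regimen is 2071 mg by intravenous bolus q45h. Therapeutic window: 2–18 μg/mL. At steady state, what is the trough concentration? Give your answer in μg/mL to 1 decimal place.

τ/t½ = 45/13 ≈ 3.4615, so fraction remaining f = (1/2)^(45/13) ≈ 0.0908.
At steady state, accumulation factor R = 1/(1 − e^(−kτ)) ≈ 1.0999.
Single-dose peak C₀ = D/Vd = 2071/122 ≈ 16.975 μg/mL.
Steady-state peak Cmax,ss = C₀·R ≈ 16.975 × 1.0999 ≈ 18.671 μg/mL.
Steady-state trough Cmin,ss = Cmax,ss·f ≈ 18.671 × 0.0908 ≈ 1.695 μg/mL.
Trough 1.7 μg/mL vs MEC 2 μg/mL: subtherapeutic.

1.7 μg/mL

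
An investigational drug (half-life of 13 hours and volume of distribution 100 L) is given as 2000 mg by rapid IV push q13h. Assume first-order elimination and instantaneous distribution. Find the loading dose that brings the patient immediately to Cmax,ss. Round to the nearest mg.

f = (1/2)^(13/13) ≈ 0.500000; accumulation ratio R = 1/(1−f) ≈ 2.00000.
Loading dose to hit Cmax,ss on first dose: D_load = D_maint·R ≈ 2000 × 2.00000 ≈ 4000.00 mg.

4000 mg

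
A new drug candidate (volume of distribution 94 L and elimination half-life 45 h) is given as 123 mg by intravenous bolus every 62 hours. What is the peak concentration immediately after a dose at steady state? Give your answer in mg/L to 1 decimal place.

2.1 mg/L

τ/t½ = 62/45 ≈ 1.3778, so fraction remaining f = (1/2)^(62/45) ≈ 0.3848.
Accumulation ratio R = 1/(1 − f) ≈ 1/0.6152 ≈ 1.6255.
Single-dose peak C₀ = D/Vd = 123/94 ≈ 1.309 mg/L.
Steady-state peak Cmax,ss = C₀·R ≈ 1.309 × 1.6255 ≈ 2.128 mg/L.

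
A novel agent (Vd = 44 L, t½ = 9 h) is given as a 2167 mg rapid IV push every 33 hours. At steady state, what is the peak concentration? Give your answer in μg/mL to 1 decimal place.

53.5 μg/mL

τ/t½ = 33/9 ≈ 3.6667, so fraction remaining f = (1/2)^(33/9) ≈ 0.0787.
At steady state, accumulation factor R = 1/(1 − e^(−kτ)) ≈ 1.0854.
Each bolus raises the concentration by D/Vd = 2167/44 ≈ 49.250 μg/mL.
Steady-state peak Cmax,ss = C₀·R ≈ 49.250 × 1.0854 ≈ 53.456 μg/mL.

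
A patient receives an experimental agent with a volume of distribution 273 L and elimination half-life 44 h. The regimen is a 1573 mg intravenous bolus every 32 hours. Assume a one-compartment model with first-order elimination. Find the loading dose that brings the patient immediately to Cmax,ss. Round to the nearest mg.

f = (1/2)^(32/44) ≈ 0.604045; accumulation ratio R = 1/(1−f) ≈ 2.52554.
Loading dose to hit Cmax,ss on first dose: D_load = D_maint·R ≈ 1573 × 2.52554 ≈ 3972.67 mg.

3973 mg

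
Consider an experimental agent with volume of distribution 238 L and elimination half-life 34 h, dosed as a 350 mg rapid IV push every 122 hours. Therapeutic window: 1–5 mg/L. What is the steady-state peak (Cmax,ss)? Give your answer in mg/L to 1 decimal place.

1.6 mg/L

τ/t½ = 122/34 ≈ 3.5882, so fraction remaining f = (1/2)^(122/34) ≈ 0.0831.
At steady state, accumulation factor R = 1/(1 − e^(−kτ)) ≈ 1.0906.
Each bolus raises the concentration by D/Vd = 350/238 ≈ 1.471 mg/L.
Cmax,ss = C₀/(1 − f) ≈ 1.471/0.9169 ≈ 1.604 mg/L.
Peak 1.6 mg/L vs MTC 5 mg/L: below toxic threshold.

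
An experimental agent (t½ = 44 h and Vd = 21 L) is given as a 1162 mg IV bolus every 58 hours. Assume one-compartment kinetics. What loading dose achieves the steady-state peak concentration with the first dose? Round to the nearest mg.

f = (1/2)^(58/44) ≈ 0.401040; accumulation ratio R = 1/(1−f) ≈ 1.66956.
Loading dose to hit Cmax,ss on first dose: D_load = D_maint·R ≈ 1162 × 1.66956 ≈ 1940.03 mg.

1940 mg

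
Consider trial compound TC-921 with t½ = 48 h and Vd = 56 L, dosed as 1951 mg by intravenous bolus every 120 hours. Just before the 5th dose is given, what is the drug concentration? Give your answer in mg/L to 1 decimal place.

7.5 mg/L

f = (1/2)^(τ/t½) = (1/2)^(120/48) ≈ 0.1768.
C₀ = D/Vd = 1951/56 ≈ 34.839 mg/L.
Before the 5th dose, 4 doses have been given. Superposition: Cmin = C₀·(f + f² + … + f^4).
≈ 34.839 × (0.1768 + 0.0313 + 0.0055 + 0.0010) ≈ 34.839 × 0.2146 ≈ 7.476 mg/L.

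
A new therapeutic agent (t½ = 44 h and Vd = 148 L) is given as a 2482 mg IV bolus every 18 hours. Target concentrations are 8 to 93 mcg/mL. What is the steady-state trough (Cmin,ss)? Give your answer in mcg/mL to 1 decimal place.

51.2 mcg/mL

τ/t½ = 18/44 ≈ 0.40909, so fraction remaining f = (1/2)^(18/44) ≈ 0.7531.
At steady state, accumulation factor R = 1/(1 − e^(−kτ)) ≈ 4.0502.
Each bolus raises the concentration by D/Vd = 2482/148 ≈ 16.770 mcg/mL.
Cmax,ss = C₀/(1 − f) ≈ 16.770/0.2469 ≈ 67.922 mcg/mL.
One interval later, Cmin,ss = Cmax,ss·e^(−kτ) ≈ 67.922 × 0.7531 ≈ 51.152 mcg/mL.
Trough 51.2 mcg/mL vs MEC 8 mcg/mL: adequate.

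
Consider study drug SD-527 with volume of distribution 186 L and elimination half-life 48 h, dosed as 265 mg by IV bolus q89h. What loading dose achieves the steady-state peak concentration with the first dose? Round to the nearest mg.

366 mg

f = (1/2)^(89/48) ≈ 0.276592; accumulation ratio R = 1/(1−f) ≈ 1.38235.
Loading dose to hit Cmax,ss on first dose: D_load = D_maint·R ≈ 265 × 1.38235 ≈ 366.32 mg.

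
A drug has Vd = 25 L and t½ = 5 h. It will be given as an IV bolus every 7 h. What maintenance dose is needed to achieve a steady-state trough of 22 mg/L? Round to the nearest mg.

τ/t½ = 7/5 ≈ 1.4, so f = (1/2)^(7/5) ≈ 0.378929.
Cmin,ss = (D/Vd)·f/(1−f), so D = Cmin,ss·Vd·(1−f)/f.
D = 22 × 25 × (1−f)/f ≈ 22 × 25 × 1.63902 ≈ 901.46 mg.

901 mg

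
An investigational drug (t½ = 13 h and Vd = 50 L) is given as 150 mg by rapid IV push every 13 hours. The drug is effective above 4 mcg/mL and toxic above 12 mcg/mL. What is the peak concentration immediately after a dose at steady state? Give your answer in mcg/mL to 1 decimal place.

τ = 13 h = 1 half-life, so f = (1/2)^1 = 0.5.
At steady state, R = 1/(1 − 0.5) = 2/1.
Single-dose peak C₀ = D/Vd = 150/50 = 3 mcg/mL.
Steady-state peak Cmax,ss = C₀·R = 3 × 2/1 ≈ 6.000 mcg/mL.
Peak 6.0 mcg/mL vs MTC 12 mcg/mL: below toxic threshold.

6.0 mcg/mL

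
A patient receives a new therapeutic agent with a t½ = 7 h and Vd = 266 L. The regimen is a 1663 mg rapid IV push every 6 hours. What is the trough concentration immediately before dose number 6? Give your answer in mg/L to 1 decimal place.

7.3 mg/L

f = (1/2)^(τ/t½) = (1/2)^(6/7) ≈ 0.5520.
C₀ = D/Vd = 1663/266 ≈ 6.252 mg/L.
Before the 6th dose, 5 doses have been given. Superposition: Cmin = C₀·(f + f² + … + f^5).
≈ 6.252 × (0.5520 + 0.3047 + 0.1682 + 0.0928 + 0.0513) ≈ 6.252 × 1.1690 ≈ 7.309 mg/L.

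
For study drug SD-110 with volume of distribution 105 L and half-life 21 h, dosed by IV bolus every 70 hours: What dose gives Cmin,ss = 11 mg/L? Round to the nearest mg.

10487 mg

τ/t½ = 70/21 ≈ 3.3333, so f = (1/2)^(70/21) ≈ 0.099213.
Cmin,ss = (D/Vd)·f/(1−f), so D = Cmin,ss·Vd·(1−f)/f.
D = 11 × 105 × (1−f)/f ≈ 11 × 105 × 9.07932 ≈ 10486.61 mg.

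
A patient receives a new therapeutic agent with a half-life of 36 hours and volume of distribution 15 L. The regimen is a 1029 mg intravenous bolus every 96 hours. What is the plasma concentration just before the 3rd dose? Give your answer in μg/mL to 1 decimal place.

f = (1/2)^(τ/t½) = (1/2)^(96/36) ≈ 0.1575.
C₀ = D/Vd = 1029/15 ≈ 68.600 μg/mL.
Before the 3rd dose, 2 doses have been given. Superposition: Cmin = C₀·(f + f²).
≈ 68.600 × (0.1575 + 0.0248) ≈ 68.600 × 0.1823 ≈ 12.506 μg/mL.

12.5 μg/mL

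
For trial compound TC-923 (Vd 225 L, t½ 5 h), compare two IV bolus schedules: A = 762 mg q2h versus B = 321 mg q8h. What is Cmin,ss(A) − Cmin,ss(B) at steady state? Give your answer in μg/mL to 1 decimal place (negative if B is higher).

9.9 μg/mL

Regimen A: f = (1/2)^(2/5) ≈ 0.7579; Cmin,ss = (762/225)·f/(1−f) ≈ 10.602 μg/mL.
Regimen B: f = (1/2)^(8/5) ≈ 0.3299; Cmin,ss = (321/225)·f/(1−f) ≈ 0.702 μg/mL.
Difference ≈ 10.602 − 0.702 ≈ 9.900 μg/mL.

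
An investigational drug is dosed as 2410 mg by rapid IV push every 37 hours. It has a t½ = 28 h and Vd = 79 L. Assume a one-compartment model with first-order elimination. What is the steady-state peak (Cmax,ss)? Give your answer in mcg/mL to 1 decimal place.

k = ln2/t½ = ln2/28 ≈ 0.024755 h⁻¹; fraction remaining f = e^(−kτ) = e^(−0.024755×37) ≈ 0.4001.
At steady state, accumulation factor R = 1/(1 − e^(−kτ)) ≈ 1.6669.
Single-dose peak C₀ = D/Vd = 2410/79 ≈ 30.506 mcg/mL.
Cmax,ss = C₀/(1 − f) ≈ 30.506/0.5999 ≈ 50.852 mcg/mL.

50.9 mcg/mL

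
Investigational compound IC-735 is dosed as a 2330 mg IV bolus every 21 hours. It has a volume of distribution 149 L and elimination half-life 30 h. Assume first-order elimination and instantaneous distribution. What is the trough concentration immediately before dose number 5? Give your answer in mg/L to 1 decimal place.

f = (1/2)^(τ/t½) = (1/2)^(21/30) ≈ 0.6156.
C₀ = D/Vd = 2330/149 ≈ 15.638 mg/L.
Before the 5th dose, 4 doses have been given. Superposition: Cmin = C₀·(f + f² + … + f^4).
≈ 15.638 × (0.6156 + 0.3790 + 0.2333 + 0.1436) ≈ 15.638 × 1.3715 ≈ 21.448 mg/L.

21.4 mg/L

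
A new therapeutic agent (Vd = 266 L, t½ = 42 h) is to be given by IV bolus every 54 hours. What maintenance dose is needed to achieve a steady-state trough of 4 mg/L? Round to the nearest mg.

1530 mg

τ/t½ = 54/42 ≈ 1.2857, so f = (1/2)^(54/42) ≈ 0.410168.
Cmin,ss = (D/Vd)·f/(1−f), so D = Cmin,ss·Vd·(1−f)/f.
D = 4 × 266 × (1−f)/f ≈ 4 × 266 × 1.43803 ≈ 1530.06 mg.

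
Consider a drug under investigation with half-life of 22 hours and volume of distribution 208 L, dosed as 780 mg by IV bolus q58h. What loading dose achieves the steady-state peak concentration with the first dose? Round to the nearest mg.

f = (1/2)^(58/22) ≈ 0.160833; accumulation ratio R = 1/(1−f) ≈ 1.19166.
Loading dose to hit Cmax,ss on first dose: D_load = D_maint·R ≈ 780 × 1.19166 ≈ 929.49 mg.

929 mg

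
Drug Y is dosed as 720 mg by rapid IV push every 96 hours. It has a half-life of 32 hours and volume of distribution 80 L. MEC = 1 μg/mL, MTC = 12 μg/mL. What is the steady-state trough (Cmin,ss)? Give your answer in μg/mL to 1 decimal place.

1.3 μg/mL

τ = 96 h = 3 half-lives, so f = (1/2)^3 = 0.125.
At steady state, R = 1/(1 − 0.125) = 8/7.
Single-dose peak C₀ = D/Vd = 720/80 = 9 μg/mL.
Steady-state peak Cmax,ss = C₀·R = 9 × 8/7 ≈ 10.286 μg/mL.
Steady-state trough Cmin,ss = Cmax,ss·f ≈ 10.286 × 0.125 ≈ 1.286 μg/mL.
Trough 1.3 μg/mL vs MEC 1 μg/mL: adequate.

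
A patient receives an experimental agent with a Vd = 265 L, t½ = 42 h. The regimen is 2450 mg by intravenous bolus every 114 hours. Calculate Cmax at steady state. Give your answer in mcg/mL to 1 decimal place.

τ/t½ = 114/42 ≈ 2.7143, so fraction remaining f = (1/2)^(114/42) ≈ 0.1524.
At steady state, accumulation factor R = 1/(1 − e^(−kτ)) ≈ 1.1798.
Single-dose peak C₀ = D/Vd = 2450/265 ≈ 9.245 mcg/mL.
Steady-state peak Cmax,ss = C₀·R ≈ 9.245 × 1.1798 ≈ 10.907 mcg/mL.

10.9 mcg/mL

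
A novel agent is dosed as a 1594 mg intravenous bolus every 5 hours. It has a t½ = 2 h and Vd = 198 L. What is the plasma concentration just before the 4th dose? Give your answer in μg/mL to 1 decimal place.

f = (1/2)^(τ/t½) = (1/2)^(5/2) ≈ 0.1768.
C₀ = D/Vd = 1594/198 ≈ 8.051 μg/mL.
Before the 4th dose, 3 doses have been given. Superposition: Cmin = C₀·(f + f² + … + f^3).
≈ 8.051 × (0.1768 + 0.0313 + 0.0055) ≈ 8.051 × 0.2136 ≈ 1.720 μg/mL.

1.7 μg/mL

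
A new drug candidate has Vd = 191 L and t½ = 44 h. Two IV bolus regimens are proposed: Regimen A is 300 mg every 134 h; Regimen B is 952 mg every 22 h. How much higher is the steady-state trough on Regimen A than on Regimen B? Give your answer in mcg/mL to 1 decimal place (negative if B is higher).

-11.8 mcg/mL

Regimen A: f = (1/2)^(134/44) ≈ 0.1211; Cmin,ss = (300/191)·f/(1−f) ≈ 0.216 mcg/mL.
Regimen B: f = (1/2)^(22/44) ≈ 0.7071; Cmin,ss = (952/191)·f/(1−f) ≈ 12.033 mcg/mL.
Difference ≈ 0.216 − 12.033 ≈ -11.817 mcg/mL.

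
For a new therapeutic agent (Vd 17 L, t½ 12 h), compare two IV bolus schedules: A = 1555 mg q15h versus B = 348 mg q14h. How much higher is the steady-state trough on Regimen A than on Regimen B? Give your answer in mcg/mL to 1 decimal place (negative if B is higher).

Regimen A: f = (1/2)^(15/12) ≈ 0.4204; Cmin,ss = (1555/17)·f/(1−f) ≈ 66.346 mcg/mL.
Regimen B: f = (1/2)^(14/12) ≈ 0.4454; Cmin,ss = (348/17)·f/(1−f) ≈ 16.440 mcg/mL.
Difference ≈ 66.346 − 16.440 ≈ 49.906 mcg/mL.

49.9 mcg/mL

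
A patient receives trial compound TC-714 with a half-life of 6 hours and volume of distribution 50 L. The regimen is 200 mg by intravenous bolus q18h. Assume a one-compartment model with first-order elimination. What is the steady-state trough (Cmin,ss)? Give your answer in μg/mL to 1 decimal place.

The dosing interval is 3 half-lives, so f = 2^(−3) = 0.125.
At steady state, R = 1/(1 − 0.125) = 8/7.
Single-dose peak C₀ = D/Vd = 200/50 = 4 μg/mL.
Steady-state peak Cmax,ss = C₀·R = 4 × 8/7 ≈ 4.571 μg/mL.
Steady-state trough Cmin,ss = Cmax,ss·f ≈ 4.571 × 0.125 ≈ 0.571 μg/mL.

0.6 μg/mL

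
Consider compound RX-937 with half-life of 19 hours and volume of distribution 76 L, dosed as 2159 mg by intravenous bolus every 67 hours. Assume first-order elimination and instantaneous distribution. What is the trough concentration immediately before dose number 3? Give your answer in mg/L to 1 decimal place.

f = (1/2)^(τ/t½) = (1/2)^(67/19) ≈ 0.0868.
C₀ = D/Vd = 2159/76 ≈ 28.408 mg/L.
Before the 3rd dose, 2 doses have been given. Superposition: Cmin = C₀·(f + f²).
≈ 28.408 × (0.0868 + 0.0075) ≈ 28.408 × 0.0943 ≈ 2.679 mg/L.

2.7 mg/L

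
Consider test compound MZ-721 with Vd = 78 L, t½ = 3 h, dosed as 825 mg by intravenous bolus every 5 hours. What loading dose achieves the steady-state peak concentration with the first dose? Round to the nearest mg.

f = (1/2)^(5/3) ≈ 0.314980; accumulation ratio R = 1/(1−f) ≈ 1.45981.
Loading dose to hit Cmax,ss on first dose: D_load = D_maint·R ≈ 825 × 1.45981 ≈ 1204.34 mg.

1204 mg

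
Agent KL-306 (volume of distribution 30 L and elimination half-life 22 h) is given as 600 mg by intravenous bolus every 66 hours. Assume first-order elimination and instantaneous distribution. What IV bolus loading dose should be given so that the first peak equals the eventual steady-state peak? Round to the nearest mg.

f = (1/2)^(66/22) ≈ 0.125000; accumulation ratio R = 1/(1−f) ≈ 1.14286.
Loading dose to hit Cmax,ss on first dose: D_load = D_maint·R ≈ 600 × 1.14286 ≈ 685.72 mg.

686 mg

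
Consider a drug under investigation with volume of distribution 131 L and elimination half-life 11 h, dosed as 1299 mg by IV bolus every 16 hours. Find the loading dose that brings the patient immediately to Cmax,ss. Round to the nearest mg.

f = (1/2)^(16/11) ≈ 0.364870; accumulation ratio R = 1/(1−f) ≈ 1.57448.
Loading dose to hit Cmax,ss on first dose: D_load = D_maint·R ≈ 1299 × 1.57448 ≈ 2045.25 mg.

2045 mg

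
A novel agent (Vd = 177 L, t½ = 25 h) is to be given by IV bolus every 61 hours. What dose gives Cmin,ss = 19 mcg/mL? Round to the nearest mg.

τ/t½ = 61/25 ≈ 2.44, so f = (1/2)^(61/25) ≈ 0.184284.
Cmin,ss = (D/Vd)·f/(1−f), so D = Cmin,ss·Vd·(1−f)/f.
D = 19 × 177 × (1−f)/f ≈ 19 × 177 × 4.42641 ≈ 14886.02 mg.

14886 mg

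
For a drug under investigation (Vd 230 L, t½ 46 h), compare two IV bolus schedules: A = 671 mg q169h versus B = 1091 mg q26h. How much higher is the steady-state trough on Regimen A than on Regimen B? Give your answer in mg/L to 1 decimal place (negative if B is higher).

-9.6 mg/L

Regimen A: f = (1/2)^(169/46) ≈ 0.0784; Cmin,ss = (671/230)·f/(1−f) ≈ 0.248 mg/L.
Regimen B: f = (1/2)^(26/46) ≈ 0.6759; Cmin,ss = (1091/230)·f/(1−f) ≈ 9.892 mg/L.
Difference ≈ 0.248 − 9.892 ≈ -9.644 mg/L.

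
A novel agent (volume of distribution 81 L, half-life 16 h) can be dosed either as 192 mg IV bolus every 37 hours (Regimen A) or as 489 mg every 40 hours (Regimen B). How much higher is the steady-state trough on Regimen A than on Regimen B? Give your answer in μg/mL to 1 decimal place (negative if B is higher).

Regimen A: f = (1/2)^(37/16) ≈ 0.2013; Cmin,ss = (192/81)·f/(1−f) ≈ 0.597 μg/mL.
Regimen B: f = (1/2)^(40/16) ≈ 0.1768; Cmin,ss = (489/81)·f/(1−f) ≈ 1.297 μg/mL.
Difference ≈ 0.597 − 1.297 ≈ -0.700 μg/mL.

-0.7 μg/mL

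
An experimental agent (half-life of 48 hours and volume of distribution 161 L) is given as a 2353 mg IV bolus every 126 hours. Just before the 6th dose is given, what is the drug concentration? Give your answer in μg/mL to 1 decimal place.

f = (1/2)^(τ/t½) = (1/2)^(126/48) ≈ 0.1621.
C₀ = D/Vd = 2353/161 ≈ 14.615 μg/mL.
Before the 6th dose, 5 doses have been given. Superposition: Cmin = C₀·(f + f² + … + f^5).
≈ 14.615 × (0.1621 + 0.0263 + 0.0043 + 0.0007 + 0.0001) ≈ 14.615 × 0.1935 ≈ 2.828 μg/mL.

2.8 μg/mL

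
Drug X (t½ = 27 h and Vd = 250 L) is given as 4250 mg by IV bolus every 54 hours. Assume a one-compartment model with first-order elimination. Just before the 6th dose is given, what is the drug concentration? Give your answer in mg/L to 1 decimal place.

5.7 mg/L

f = (1/2)^(τ/t½) = (1/2)^(54/27) ≈ 0.2500.
C₀ = D/Vd = 4250/250 ≈ 17.000 mg/L.
Before the 6th dose, 5 doses have been given. Superposition: Cmin = C₀·(f + f² + … + f^5).
≈ 17.000 × (0.2500 + 0.0625 + 0.0156 + 0.0039 + 0.0010) ≈ 17.000 × 0.3330 ≈ 5.661 mg/L.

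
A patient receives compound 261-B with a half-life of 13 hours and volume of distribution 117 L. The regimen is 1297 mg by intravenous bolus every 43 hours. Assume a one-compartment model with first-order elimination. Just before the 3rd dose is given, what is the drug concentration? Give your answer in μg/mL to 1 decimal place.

1.2 μg/mL

f = (1/2)^(τ/t½) = (1/2)^(43/13) ≈ 0.1010.
C₀ = D/Vd = 1297/117 ≈ 11.085 μg/mL.
Before the 3rd dose, 2 doses have been given. Superposition: Cmin = C₀·(f + f²).
≈ 11.085 × (0.1010 + 0.0102) ≈ 11.085 × 0.1112 ≈ 1.233 μg/mL.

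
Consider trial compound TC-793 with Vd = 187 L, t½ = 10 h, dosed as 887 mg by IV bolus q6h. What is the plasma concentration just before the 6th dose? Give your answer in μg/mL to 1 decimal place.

8.0 μg/mL

f = (1/2)^(τ/t½) = (1/2)^(6/10) ≈ 0.6598.
C₀ = D/Vd = 887/187 ≈ 4.743 μg/mL.
Before the 6th dose, 5 doses have been given. Superposition: Cmin = C₀·(f + f² + … + f^5).
≈ 4.743 × (0.6598 + 0.4353 + 0.2872 + 0.1895 + 0.1250) ≈ 4.743 × 1.6968 ≈ 8.048 μg/mL.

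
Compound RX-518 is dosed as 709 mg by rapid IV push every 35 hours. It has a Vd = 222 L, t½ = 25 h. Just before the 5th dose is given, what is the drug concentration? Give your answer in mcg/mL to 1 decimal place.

1.9 mcg/mL

f = (1/2)^(τ/t½) = (1/2)^(35/25) ≈ 0.3789.
C₀ = D/Vd = 709/222 ≈ 3.194 mcg/mL.
Before the 5th dose, 4 doses have been given. Superposition: Cmin = C₀·(f + f² + … + f^4).
≈ 3.194 × (0.3789 + 0.1436 + 0.0544 + 0.0206) ≈ 3.194 × 0.5975 ≈ 1.908 mcg/mL.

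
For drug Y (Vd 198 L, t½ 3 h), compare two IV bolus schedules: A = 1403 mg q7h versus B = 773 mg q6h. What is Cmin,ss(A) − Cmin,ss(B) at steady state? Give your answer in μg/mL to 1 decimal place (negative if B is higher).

0.5 μg/mL

Regimen A: f = (1/2)^(7/3) ≈ 0.1984; Cmin,ss = (1403/198)·f/(1−f) ≈ 1.754 μg/mL.
Regimen B: f = (1/2)^(6/3) ≈ 0.2500; Cmin,ss = (773/198)·f/(1−f) ≈ 1.301 μg/mL.
Difference ≈ 1.754 − 1.301 ≈ 0.453 μg/mL.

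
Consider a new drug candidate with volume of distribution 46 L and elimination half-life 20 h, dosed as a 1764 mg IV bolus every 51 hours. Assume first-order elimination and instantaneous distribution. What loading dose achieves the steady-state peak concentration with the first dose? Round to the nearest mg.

f = (1/2)^(51/20) ≈ 0.170755; accumulation ratio R = 1/(1−f) ≈ 1.20592.
Loading dose to hit Cmax,ss on first dose: D_load = D_maint·R ≈ 1764 × 1.20592 ≈ 2127.24 mg.

2127 mg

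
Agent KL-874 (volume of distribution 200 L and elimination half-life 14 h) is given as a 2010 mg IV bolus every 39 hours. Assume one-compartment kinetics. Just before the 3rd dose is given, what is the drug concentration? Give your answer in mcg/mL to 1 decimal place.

1.7 mcg/mL

f = (1/2)^(τ/t½) = (1/2)^(39/14) ≈ 0.1450.
C₀ = D/Vd = 2010/200 ≈ 10.050 mcg/mL.
Before the 3rd dose, 2 doses have been given. Superposition: Cmin = C₀·(f + f²).
≈ 10.050 × (0.1450 + 0.0210) ≈ 10.050 × 0.1660 ≈ 1.668 mcg/mL.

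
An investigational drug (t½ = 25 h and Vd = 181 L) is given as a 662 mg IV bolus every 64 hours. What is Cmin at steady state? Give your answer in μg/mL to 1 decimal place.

Over one 64-h interval, 64/25 ≈ 2.56 half-lives elapse, leaving f ≈ 0.1696 of each dose.
Accumulation ratio R = 1/(1 − f) ≈ 1/0.8304 ≈ 1.2042.
Single-dose peak C₀ = D/Vd = 662/181 ≈ 3.657 μg/mL.
Cmax,ss = C₀/(1 − f) ≈ 3.657/0.8304 ≈ 4.404 μg/mL.
One interval later, Cmin,ss = Cmax,ss·e^(−kτ) ≈ 4.404 × 0.1696 ≈ 0.747 μg/mL.

0.7 μg/mL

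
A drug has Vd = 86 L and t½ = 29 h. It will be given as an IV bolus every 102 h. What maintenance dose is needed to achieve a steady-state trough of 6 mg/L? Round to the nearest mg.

5392 mg

τ/t½ = 102/29 ≈ 3.5172, so f = (1/2)^(102/29) ≈ 0.087338.
Cmin,ss = (D/Vd)·f/(1−f), so D = Cmin,ss·Vd·(1−f)/f.
D = 6 × 86 × (1−f)/f ≈ 6 × 86 × 10.44977 ≈ 5392.08 mg.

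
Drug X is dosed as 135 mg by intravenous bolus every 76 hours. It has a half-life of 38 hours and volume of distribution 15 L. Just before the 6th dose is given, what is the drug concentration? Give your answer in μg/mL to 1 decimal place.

f = (1/2)^(τ/t½) = (1/2)^(76/38) ≈ 0.2500.
C₀ = D/Vd = 135/15 ≈ 9.000 μg/mL.
Before the 6th dose, 5 doses have been given. Superposition: Cmin = C₀·(f + f² + … + f^5).
≈ 9.000 × (0.2500 + 0.0625 + 0.0156 + 0.0039 + 0.0010) ≈ 9.000 × 0.3330 ≈ 2.997 μg/mL.

3.0 μg/mL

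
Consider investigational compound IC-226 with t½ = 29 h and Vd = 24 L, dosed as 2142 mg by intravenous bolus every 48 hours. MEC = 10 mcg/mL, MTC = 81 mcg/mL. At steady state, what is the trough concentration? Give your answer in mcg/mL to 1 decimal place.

τ/t½ = 48/29 ≈ 1.6552, so fraction remaining f = (1/2)^(48/29) ≈ 0.3175.
Single-dose peak C₀ = D/Vd = 2142/24 ≈ 89.250 mcg/mL.
Steady-state trough Cmin,ss = C₀·f/(1−f) ≈ 89.250 × 0.3175/0.6825 ≈ 41.519 mcg/mL.
Trough 41.5 mcg/mL vs MEC 10 mcg/mL: adequate.

41.5 mcg/mL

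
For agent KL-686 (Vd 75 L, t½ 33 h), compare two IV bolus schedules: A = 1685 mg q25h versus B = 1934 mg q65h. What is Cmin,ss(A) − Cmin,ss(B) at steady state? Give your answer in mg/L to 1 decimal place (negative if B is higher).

Regimen A: f = (1/2)^(25/33) ≈ 0.5915; Cmin,ss = (1685/75)·f/(1−f) ≈ 32.531 mg/L.
Regimen B: f = (1/2)^(65/33) ≈ 0.2553; Cmin,ss = (1934/75)·f/(1−f) ≈ 8.840 mg/L.
Difference ≈ 32.531 − 8.840 ≈ 23.691 mg/L.

23.7 mg/L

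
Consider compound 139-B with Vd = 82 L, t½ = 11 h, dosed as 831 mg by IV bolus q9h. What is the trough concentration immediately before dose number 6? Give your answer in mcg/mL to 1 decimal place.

f = (1/2)^(τ/t½) = (1/2)^(9/11) ≈ 0.5672.
C₀ = D/Vd = 831/82 ≈ 10.134 mcg/mL.
Before the 6th dose, 5 doses have been given. Superposition: Cmin = C₀·(f + f² + … + f^5).
≈ 10.134 × (0.5672 + 0.3217 + 0.1825 + 0.1035 + 0.0587) ≈ 10.134 × 1.2336 ≈ 12.501 mcg/mL.

12.5 mcg/mL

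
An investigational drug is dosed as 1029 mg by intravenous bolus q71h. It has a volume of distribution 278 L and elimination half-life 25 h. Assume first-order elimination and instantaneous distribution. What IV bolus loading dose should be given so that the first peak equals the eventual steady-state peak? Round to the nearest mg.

1196 mg

f = (1/2)^(71/25) ≈ 0.139661; accumulation ratio R = 1/(1−f) ≈ 1.16233.
Loading dose to hit Cmax,ss on first dose: D_load = D_maint·R ≈ 1029 × 1.16233 ≈ 1196.04 mg.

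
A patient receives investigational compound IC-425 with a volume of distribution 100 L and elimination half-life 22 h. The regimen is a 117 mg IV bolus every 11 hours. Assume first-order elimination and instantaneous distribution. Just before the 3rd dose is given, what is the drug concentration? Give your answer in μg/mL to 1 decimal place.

1.4 μg/mL

f = (1/2)^(τ/t½) = (1/2)^(11/22) ≈ 0.7071.
C₀ = D/Vd = 117/100 ≈ 1.170 μg/mL.
Before the 3rd dose, 2 doses have been given. Superposition: Cmin = C₀·(f + f²).
≈ 1.170 × (0.7071 + 0.5000) ≈ 1.170 × 1.2071 ≈ 1.412 μg/mL.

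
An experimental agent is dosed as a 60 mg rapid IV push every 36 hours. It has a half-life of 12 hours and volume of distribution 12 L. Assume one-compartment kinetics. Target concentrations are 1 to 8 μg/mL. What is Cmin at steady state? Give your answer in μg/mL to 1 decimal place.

0.7 μg/mL

τ = 36 h = 3 half-lives, so f = (1/2)^3 = 0.125.
At steady state, R = 1/(1 − 0.125) = 8/7.
Single-dose peak C₀ = D/Vd = 60/12 = 5 μg/mL.
Steady-state peak Cmax,ss = C₀·R = 5 × 8/7 ≈ 5.714 μg/mL.
Steady-state trough Cmin,ss = Cmax,ss·f ≈ 5.714 × 0.125 ≈ 0.714 μg/mL.
Trough 0.7 μg/mL vs MEC 1 μg/mL: subtherapeutic.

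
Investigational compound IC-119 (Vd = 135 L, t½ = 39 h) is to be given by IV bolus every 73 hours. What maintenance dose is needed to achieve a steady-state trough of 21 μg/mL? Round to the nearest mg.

7541 mg

τ/t½ = 73/39 ≈ 1.8718, so f = (1/2)^(73/39) ≈ 0.273233.
Cmin,ss = (D/Vd)·f/(1−f), so D = Cmin,ss·Vd·(1−f)/f.
D = 21 × 135 × (1−f)/f ≈ 21 × 135 × 2.65988 ≈ 7540.76 mg.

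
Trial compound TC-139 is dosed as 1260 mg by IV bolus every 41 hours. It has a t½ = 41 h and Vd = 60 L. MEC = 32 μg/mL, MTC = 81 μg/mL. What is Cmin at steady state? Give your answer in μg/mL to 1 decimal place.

21.0 μg/mL

The dosing interval is 1 half-life, so f = 2^(−1) = 0.5.
Accumulation ratio R = 1/(1 − f) = 1/0.5 = 2/1.
Single-dose peak C₀ = D/Vd = 1260/60 = 21 μg/mL.
Steady-state peak Cmax,ss = C₀·R = 21 × 2/1 ≈ 42.000 μg/mL.
Steady-state trough Cmin,ss = Cmax,ss·f ≈ 42.000 × 0.5 ≈ 21.000 μg/mL.
Trough 21.0 μg/mL vs MEC 32 μg/mL: subtherapeutic.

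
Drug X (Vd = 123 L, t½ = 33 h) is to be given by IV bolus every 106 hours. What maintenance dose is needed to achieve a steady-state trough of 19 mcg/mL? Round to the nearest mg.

τ/t½ = 106/33 ≈ 3.2121, so f = (1/2)^(106/33) ≈ 0.107908.
Cmin,ss = (D/Vd)·f/(1−f), so D = Cmin,ss·Vd·(1−f)/f.
D = 19 × 123 × (1−f)/f ≈ 19 × 123 × 8.26715 ≈ 19320.33 mg.

19320 mg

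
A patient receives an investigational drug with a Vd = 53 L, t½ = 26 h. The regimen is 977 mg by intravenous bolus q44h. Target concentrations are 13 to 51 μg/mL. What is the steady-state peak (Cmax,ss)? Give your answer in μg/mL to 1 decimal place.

26.7 μg/mL

τ/t½ = 44/26 ≈ 1.6923, so fraction remaining f = (1/2)^(44/26) ≈ 0.3094.
Accumulation ratio R = 1/(1 − f) ≈ 1/0.6906 ≈ 1.4480.
Each bolus raises the concentration by D/Vd = 977/53 ≈ 18.434 μg/mL.
Steady-state peak Cmax,ss = C₀·R ≈ 18.434 × 1.4480 ≈ 26.692 μg/mL.
Peak 26.7 μg/mL vs MTC 51 μg/mL: below toxic threshold.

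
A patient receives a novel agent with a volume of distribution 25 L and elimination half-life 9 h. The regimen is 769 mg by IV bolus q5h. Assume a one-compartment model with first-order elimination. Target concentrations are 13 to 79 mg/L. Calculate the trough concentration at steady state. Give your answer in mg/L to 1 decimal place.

65.5 mg/L

τ/t½ = 5/9 ≈ 0.55556, so fraction remaining f = (1/2)^(5/9) ≈ 0.6804.
Single-dose peak C₀ = D/Vd = 769/25 ≈ 30.760 mg/L.
Steady-state trough Cmin,ss = C₀·f/(1−f) ≈ 30.760 × 0.6804/0.3196 ≈ 65.485 mg/L.
Trough 65.5 mg/L vs MEC 13 mg/L: adequate.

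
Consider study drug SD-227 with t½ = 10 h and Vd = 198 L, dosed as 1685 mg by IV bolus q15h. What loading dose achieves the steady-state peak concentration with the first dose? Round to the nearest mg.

f = (1/2)^(15/10) ≈ 0.353553; accumulation ratio R = 1/(1−f) ≈ 1.54692.
Loading dose to hit Cmax,ss on first dose: D_load = D_maint·R ≈ 1685 × 1.54692 ≈ 2606.56 mg.

2607 mg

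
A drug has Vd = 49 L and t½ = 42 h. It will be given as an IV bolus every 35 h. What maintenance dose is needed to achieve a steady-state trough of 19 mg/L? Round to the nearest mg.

728 mg

τ/t½ = 35/42 ≈ 0.83333, so f = (1/2)^(35/42) ≈ 0.561231.
Cmin,ss = (D/Vd)·f/(1−f), so D = Cmin,ss·Vd·(1−f)/f.
D = 19 × 49 × (1−f)/f ≈ 19 × 49 × 0.78180 ≈ 727.86 mg.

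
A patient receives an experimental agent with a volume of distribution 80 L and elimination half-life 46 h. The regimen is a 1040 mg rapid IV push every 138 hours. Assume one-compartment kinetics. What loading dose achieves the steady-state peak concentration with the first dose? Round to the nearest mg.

f = (1/2)^(138/46) ≈ 0.125000; accumulation ratio R = 1/(1−f) ≈ 1.14286.
Loading dose to hit Cmax,ss on first dose: D_load = D_maint·R ≈ 1040 × 1.14286 ≈ 1188.57 mg.

1189 mg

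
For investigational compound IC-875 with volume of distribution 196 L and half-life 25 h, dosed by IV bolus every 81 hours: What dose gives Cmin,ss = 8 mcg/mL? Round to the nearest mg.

13246 mg

τ/t½ = 81/25 ≈ 3.24, so f = (1/2)^(81/25) ≈ 0.105843.
Cmin,ss = (D/Vd)·f/(1−f), so D = Cmin,ss·Vd·(1−f)/f.
D = 8 × 196 × (1−f)/f ≈ 8 × 196 × 8.44796 ≈ 13246.40 mg.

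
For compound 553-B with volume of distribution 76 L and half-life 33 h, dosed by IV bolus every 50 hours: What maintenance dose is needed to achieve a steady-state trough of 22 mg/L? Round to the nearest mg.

τ/t½ = 50/33 ≈ 1.5152, so f = (1/2)^(50/33) ≈ 0.349860.
Cmin,ss = (D/Vd)·f/(1−f), so D = Cmin,ss·Vd·(1−f)/f.
D = 22 × 76 × (1−f)/f ≈ 22 × 76 × 1.85829 ≈ 3107.06 mg.

3107 mg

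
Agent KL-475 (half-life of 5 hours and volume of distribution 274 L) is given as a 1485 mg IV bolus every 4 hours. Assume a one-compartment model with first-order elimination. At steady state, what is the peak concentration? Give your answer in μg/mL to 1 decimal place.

12.7 μg/mL

Over one 4-h interval, 4/5 ≈ 0.8 half-lives elapse, leaving f ≈ 0.5743 of each dose.
Accumulation ratio R = 1/(1 − f) ≈ 1/0.4257 ≈ 2.3491.
Each bolus raises the concentration by D/Vd = 1485/274 ≈ 5.420 μg/mL.
Cmax,ss = C₀/(1 − f) ≈ 5.420/0.4257 ≈ 12.732 μg/mL.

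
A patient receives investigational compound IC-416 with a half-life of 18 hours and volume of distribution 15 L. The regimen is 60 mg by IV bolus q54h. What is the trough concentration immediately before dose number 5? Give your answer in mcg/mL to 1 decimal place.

f = (1/2)^(τ/t½) = (1/2)^(54/18) ≈ 0.1250.
C₀ = D/Vd = 60/15 ≈ 4.000 mcg/mL.
Before the 5th dose, 4 doses have been given. Superposition: Cmin = C₀·(f + f² + … + f^4).
≈ 4.000 × (0.1250 + 0.0156 + 0.0020 + 0.0002) ≈ 4.000 × 0.1428 ≈ 0.571 mcg/mL.

0.6 mcg/mL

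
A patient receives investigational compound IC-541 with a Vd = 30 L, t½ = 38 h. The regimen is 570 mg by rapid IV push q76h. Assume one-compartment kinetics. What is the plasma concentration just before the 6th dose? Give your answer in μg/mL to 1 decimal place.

f = (1/2)^(τ/t½) = (1/2)^(76/38) ≈ 0.2500.
C₀ = D/Vd = 570/30 ≈ 19.000 μg/mL.
Before the 6th dose, 5 doses have been given. Superposition: Cmin = C₀·(f + f² + … + f^5).
≈ 19.000 × (0.2500 + 0.0625 + 0.0156 + 0.0039 + 0.0010) ≈ 19.000 × 0.3330 ≈ 6.327 μg/mL.

6.3 μg/mL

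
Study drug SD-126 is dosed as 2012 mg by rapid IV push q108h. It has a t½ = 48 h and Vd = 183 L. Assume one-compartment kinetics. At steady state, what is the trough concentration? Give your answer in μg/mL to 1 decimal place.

2.9 μg/mL

τ/t½ = 108/48 ≈ 2.25, so fraction remaining f = (1/2)^(108/48) ≈ 0.2102.
Each bolus raises the concentration by D/Vd = 2012/183 ≈ 10.995 μg/mL.
Steady-state trough Cmin,ss = C₀·f/(1−f) ≈ 10.995 × 0.2102/0.7898 ≈ 2.926 μg/mL.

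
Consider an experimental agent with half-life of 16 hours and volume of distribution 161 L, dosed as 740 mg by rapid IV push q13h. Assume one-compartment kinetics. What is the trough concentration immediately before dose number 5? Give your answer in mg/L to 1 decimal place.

5.4 mg/L

f = (1/2)^(τ/t½) = (1/2)^(13/16) ≈ 0.5694.
C₀ = D/Vd = 740/161 ≈ 4.596 mg/L.
Before the 5th dose, 4 doses have been given. Superposition: Cmin = C₀·(f + f² + … + f^4).
≈ 4.596 × (0.5694 + 0.3242 + 0.1846 + 0.1051) ≈ 4.596 × 1.1833 ≈ 5.438 mg/L.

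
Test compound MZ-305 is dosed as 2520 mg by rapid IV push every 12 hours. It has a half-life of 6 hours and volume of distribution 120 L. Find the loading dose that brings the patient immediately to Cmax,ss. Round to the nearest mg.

3360 mg

f = (1/2)^(12/6) ≈ 0.250000; accumulation ratio R = 1/(1−f) ≈ 1.33333.
Loading dose to hit Cmax,ss on first dose: D_load = D_maint·R ≈ 2520 × 1.33333 ≈ 3359.99 mg.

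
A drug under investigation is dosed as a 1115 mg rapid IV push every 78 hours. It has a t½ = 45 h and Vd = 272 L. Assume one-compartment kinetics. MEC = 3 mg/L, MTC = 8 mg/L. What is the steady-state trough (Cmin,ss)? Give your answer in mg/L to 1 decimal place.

τ/t½ = 78/45 ≈ 1.7333, so fraction remaining f = (1/2)^(78/45) ≈ 0.3008.
Accumulation ratio R = 1/(1 − f) ≈ 1/0.6992 ≈ 1.4302.
Each bolus raises the concentration by D/Vd = 1115/272 ≈ 4.099 mg/L.
Steady-state peak Cmax,ss = C₀·R ≈ 4.099 × 1.4302 ≈ 5.862 mg/L.
One interval later, Cmin,ss = Cmax,ss·e^(−kτ) ≈ 5.862 × 0.3008 ≈ 1.763 mg/L.
Trough 1.8 mg/L vs MEC 3 mg/L: subtherapeutic.

1.8 mg/L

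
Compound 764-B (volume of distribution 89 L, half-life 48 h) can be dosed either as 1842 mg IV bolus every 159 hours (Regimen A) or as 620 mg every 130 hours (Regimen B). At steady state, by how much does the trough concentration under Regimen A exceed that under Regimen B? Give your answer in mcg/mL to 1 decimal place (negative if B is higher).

Regimen A: f = (1/2)^(159/48) ≈ 0.1007; Cmin,ss = (1842/89)·f/(1−f) ≈ 2.318 mcg/mL.
Regimen B: f = (1/2)^(130/48) ≈ 0.1530; Cmin,ss = (620/89)·f/(1−f) ≈ 1.258 mcg/mL.
Difference ≈ 2.318 − 1.258 ≈ 1.060 mcg/mL.

1.1 mcg/mL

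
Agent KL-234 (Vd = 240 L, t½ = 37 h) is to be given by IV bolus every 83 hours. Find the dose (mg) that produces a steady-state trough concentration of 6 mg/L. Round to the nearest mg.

5378 mg

τ/t½ = 83/37 ≈ 2.2432, so f = (1/2)^(83/37) ≈ 0.211211.
Cmin,ss = (D/Vd)·f/(1−f), so D = Cmin,ss·Vd·(1−f)/f.
D = 6 × 240 × (1−f)/f ≈ 6 × 240 × 3.73460 ≈ 5377.82 mg.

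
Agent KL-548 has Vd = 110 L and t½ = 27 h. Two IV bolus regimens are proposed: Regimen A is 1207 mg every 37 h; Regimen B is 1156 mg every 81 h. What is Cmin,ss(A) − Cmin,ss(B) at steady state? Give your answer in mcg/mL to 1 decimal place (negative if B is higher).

Regimen A: f = (1/2)^(37/27) ≈ 0.3868; Cmin,ss = (1207/110)·f/(1−f) ≈ 6.921 mcg/mL.
Regimen B: f = (1/2)^(81/27) ≈ 0.1250; Cmin,ss = (1156/110)·f/(1−f) ≈ 1.501 mcg/mL.
Difference ≈ 6.921 − 1.501 ≈ 5.420 mcg/mL.

5.4 mcg/mL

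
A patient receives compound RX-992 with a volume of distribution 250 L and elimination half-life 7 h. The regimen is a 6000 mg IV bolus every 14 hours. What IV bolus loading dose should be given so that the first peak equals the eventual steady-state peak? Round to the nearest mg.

f = (1/2)^(14/7) ≈ 0.250000; accumulation ratio R = 1/(1−f) ≈ 1.33333.
Loading dose to hit Cmax,ss on first dose: D_load = D_maint·R ≈ 6000 × 1.33333 ≈ 7999.98 mg.

8000 mg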